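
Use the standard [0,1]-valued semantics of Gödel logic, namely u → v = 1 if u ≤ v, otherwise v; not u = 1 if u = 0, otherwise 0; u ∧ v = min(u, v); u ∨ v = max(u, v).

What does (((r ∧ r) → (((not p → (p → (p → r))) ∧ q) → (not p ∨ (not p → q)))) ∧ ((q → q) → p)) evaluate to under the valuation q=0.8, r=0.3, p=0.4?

(r ∧ r) = min(0.3, 0.3) = 0.3
not p: Gödel ¬ of 0.4 = 0 (operand ≠ 0)
(p → r): 0.4 > 0.3, so result = 0.3
(p → (p → r)): 0.4 > 0.3, so result = 0.3
(not p → (p → (p → r))): 0 ≤ 0.3, so result = 1
((not p → (p → (p → r))) ∧ q) = min(1, 0.8) = 0.8
not p: Gödel ¬ of 0.4 = 0 (operand ≠ 0)
not p: Gödel ¬ of 0.4 = 0 (operand ≠ 0)
(not p → q): 0 ≤ 0.8, so result = 1
(not p ∨ (not p → q)) = max(0, 1) = 1
(((not p → (p → (p → r))) ∧ q) → (not p ∨ (not p → q))): 0.8 ≤ 1, so result = 1
((r ∧ r) → (((not p → (p → (p → r))) ∧ q) → (not p ∨ (not p → q)))): 0.3 ≤ 1, so result = 1
(q → q): 0.8 ≤ 0.8, so result = 1
((q → q) → p): 1 > 0.4, so result = 0.4
(((r ∧ r) → (((not p → (p → (p → r))) ∧ q) → (not p ∨ (not p → q)))) ∧ ((q → q) → p)) = min(1, 0.4) = 0.4

0.40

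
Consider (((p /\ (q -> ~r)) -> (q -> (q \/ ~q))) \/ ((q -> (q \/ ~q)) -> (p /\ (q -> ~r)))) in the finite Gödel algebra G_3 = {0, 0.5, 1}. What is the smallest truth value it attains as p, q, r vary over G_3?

Every assignment gives 1. For instance at p = 0, q = 0, r = 0:
  ~r: Gödel ¬ of 0 = 1 (operand is 0)
  (q -> ~r): 0 ≤ 1, so result = 1
  (p /\ (q -> ~r)) = min(0, 1) = 0
  ~q: Gödel ¬ of 0 = 1 (operand is 0)
  (q \/ ~q) = max(0, 1) = 1
  (q -> (q \/ ~q)): 0 ≤ 1, so result = 1
  ((p /\ (q -> ~r)) -> (q -> (q \/ ~q))): 0 ≤ 1, so result = 1
  ~q: Gödel ¬ of 0 = 1 (operand is 0)
  (q \/ ~q) = max(0, 1) = 1
  (q -> (q \/ ~q)): 0 ≤ 1, so result = 1
  ~r: Gödel ¬ of 0 = 1 (operand is 0)
  (q -> ~r): 0 ≤ 1, so result = 1
  (p /\ (q -> ~r)) = min(0, 1) = 0
  ((q -> (q \/ ~q)) -> (p /\ (q -> ~r))): 1 > 0, so result = 0
  (((p /\ (q -> ~r)) -> (q -> (q \/ ~q))) \/ ((q -> (q \/ ~q)) -> (p /\ (q -> ~r)))) = max(1, 0) = 1
All 27 assignments give value 1 — the formula is a G_3-tautology.

1.00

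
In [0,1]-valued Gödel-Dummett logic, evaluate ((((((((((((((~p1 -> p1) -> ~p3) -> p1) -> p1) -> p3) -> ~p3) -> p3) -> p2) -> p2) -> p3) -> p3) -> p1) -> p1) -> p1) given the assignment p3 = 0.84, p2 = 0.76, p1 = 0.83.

~p1: Gödel ¬ of 0.83 = 0 (operand ≠ 0)
(~p1 -> p1): 0 ≤ 0.83, so result = 1
~p3: Gödel ¬ of 0.84 = 0 (operand ≠ 0)
((~p1 -> p1) -> ~p3): 1 > 0, so result = 0
(((~p1 -> p1) -> ~p3) -> p1): 0 ≤ 0.83, so result = 1
((((~p1 -> p1) -> ~p3) -> p1) -> p1): 1 > 0.83, so result = 0.83
(((((~p1 -> p1) -> ~p3) -> p1) -> p1) -> p3): 0.83 ≤ 0.84, so result = 1
~p3: Gödel ¬ of 0.84 = 0 (operand ≠ 0)
((((((~p1 -> p1) -> ~p3) -> p1) -> p1) -> p3) -> ~p3): 1 > 0, so result = 0
(((((((~p1 -> p1) -> ~p3) -> p1) -> p1) -> p3) -> ~p3) -> p3): 0 ≤ 0.84, so result = 1
((((((((~p1 -> p1) -> ~p3) -> p1) -> p1) -> p3) -> ~p3) -> p3) -> p2): 1 > 0.76, so result = 0.76
(((((((((~p1 -> p1) -> ~p3) -> p1) -> p1) -> p3) -> ~p3) -> p3) -> p2) -> p2): 0.76 ≤ 0.76, so result = 1
((((((((((~p1 -> p1) -> ~p3) -> p1) -> p1) -> p3) -> ~p3) -> p3) -> p2) -> p2) -> p3): 1 > 0.84, so result = 0.84
(((((((((((~p1 -> p1) -> ~p3) -> p1) -> p1) -> p3) -> ~p3) -> p3) -> p2) -> p2) -> p3) -> p3): 0.84 ≤ 0.84, so result = 1
((((((((((((~p1 -> p1) -> ~p3) -> p1) -> p1) -> p3) -> ~p3) -> p3) -> p2) -> p2) -> p3) -> p3) -> p1): 1 > 0.83, so result = 0.83
(((((((((((((~p1 -> p1) -> ~p3) -> p1) -> p1) -> p3) -> ~p3) -> p3) -> p2) -> p2) -> p3) -> p3) -> p1) -> p1): 0.83 ≤ 0.83, so result = 1
((((((((((((((~p1 -> p1) -> ~p3) -> p1) -> p1) -> p3) -> ~p3) -> p3) -> p2) -> p2) -> p3) -> p3) -> p1) -> p1) -> p1): 1 > 0.83, so result = 0.83

0.83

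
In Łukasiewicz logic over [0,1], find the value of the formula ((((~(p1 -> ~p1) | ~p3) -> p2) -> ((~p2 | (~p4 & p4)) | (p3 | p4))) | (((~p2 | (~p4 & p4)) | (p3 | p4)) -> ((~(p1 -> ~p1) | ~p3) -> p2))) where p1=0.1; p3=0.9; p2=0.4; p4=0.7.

~p1: Łukasiewicz ¬ gives 1 − 0.1 = 0.9
(p1 -> ~p1): min(1, 1 − 0.1 + 0.9) = 1
~(p1 -> ~p1): Łukasiewicz ¬ gives 1 − 1 = 0
~p3: Łukasiewicz ¬ gives 1 − 0.9 = 0.1
(~(p1 -> ~p1) | ~p3) = max(0, 0.1) = 0.1
((~(p1 -> ~p1) | ~p3) -> p2): min(1, 1 − 0.1 + 0.4) = 1
~p2: Łukasiewicz ¬ gives 1 − 0.4 = 0.6
~p4: Łukasiewicz ¬ gives 1 − 0.7 = 0.3
(~p4 & p4) = min(0.3, 0.7) = 0.3
(~p2 | (~p4 & p4)) = max(0.6, 0.3) = 0.6
(p3 | p4) = max(0.9, 0.7) = 0.9
((~p2 | (~p4 & p4)) | (p3 | p4)) = max(0.6, 0.9) = 0.9
(((~(p1 -> ~p1) | ~p3) -> p2) -> ((~p2 | (~p4 & p4)) | (p3 | p4))): min(1, 1 − 1 + 0.9) = 0.9
~p2: Łukasiewicz ¬ gives 1 − 0.4 = 0.6
~p4: Łukasiewicz ¬ gives 1 − 0.7 = 0.3
(~p4 & p4) = min(0.3, 0.7) = 0.3
(~p2 | (~p4 & p4)) = max(0.6, 0.3) = 0.6
(p3 | p4) = max(0.9, 0.7) = 0.9
((~p2 | (~p4 & p4)) | (p3 | p4)) = max(0.6, 0.9) = 0.9
~p1: Łukasiewicz ¬ gives 1 − 0.1 = 0.9
(p1 -> ~p1): min(1, 1 − 0.1 + 0.9) = 1
~(p1 -> ~p1): Łukasiewicz ¬ gives 1 − 1 = 0
~p3: Łukasiewicz ¬ gives 1 − 0.9 = 0.1
(~(p1 -> ~p1) | ~p3) = max(0, 0.1) = 0.1
((~(p1 -> ~p1) | ~p3) -> p2): min(1, 1 − 0.1 + 0.4) = 1
(((~p2 | (~p4 & p4)) | (p3 | p4)) -> ((~(p1 -> ~p1) | ~p3) -> p2)): min(1, 1 − 0.9 + 1) = 1
((((~(p1 -> ~p1) | ~p3) -> p2) -> ((~p2 | (~p4 & p4)) | (p3 | p4))) | (((~p2 | (~p4 & p4)) | (p3 | p4)) -> ((~(p1 -> ~p1) | ~p3) -> p2))) = max(0.9, 1) = 1

1.00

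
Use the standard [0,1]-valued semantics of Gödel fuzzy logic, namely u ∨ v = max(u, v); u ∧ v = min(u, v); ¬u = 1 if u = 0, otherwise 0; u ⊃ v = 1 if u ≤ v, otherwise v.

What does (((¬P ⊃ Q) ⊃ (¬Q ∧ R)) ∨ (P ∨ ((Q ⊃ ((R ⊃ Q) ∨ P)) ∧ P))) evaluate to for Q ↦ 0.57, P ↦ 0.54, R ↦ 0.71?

0.54

¬P: Gödel ¬ of 0.54 = 0 (operand ≠ 0)
(¬P ⊃ Q): 0 ≤ 0.57, so result = 1
¬Q: Gödel ¬ of 0.57 = 0 (operand ≠ 0)
(¬Q ∧ R) = min(0, 0.71) = 0
((¬P ⊃ Q) ⊃ (¬Q ∧ R)): 1 > 0, so result = 0
(R ⊃ Q): 0.71 > 0.57, so result = 0.57
((R ⊃ Q) ∨ P) = max(0.57, 0.54) = 0.57
(Q ⊃ ((R ⊃ Q) ∨ P)): 0.57 ≤ 0.57, so result = 1
((Q ⊃ ((R ⊃ Q) ∨ P)) ∧ P) = min(1, 0.54) = 0.54
(P ∨ ((Q ⊃ ((R ⊃ Q) ∨ P)) ∧ P)) = max(0.54, 0.54) = 0.54
(((¬P ⊃ Q) ⊃ (¬Q ∧ R)) ∨ (P ∨ ((Q ⊃ ((R ⊃ Q) ∨ P)) ∧ P))) = max(0, 0.54) = 0.54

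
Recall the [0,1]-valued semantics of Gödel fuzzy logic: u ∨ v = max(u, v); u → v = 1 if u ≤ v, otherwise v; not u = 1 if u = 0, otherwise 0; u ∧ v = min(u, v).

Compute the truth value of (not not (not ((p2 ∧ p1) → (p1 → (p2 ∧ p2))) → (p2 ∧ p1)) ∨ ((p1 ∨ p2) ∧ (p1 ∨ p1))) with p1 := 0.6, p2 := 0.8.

1.00

(p2 ∧ p1) = min(0.8, 0.6) = 0.6
(p2 ∧ p2) = min(0.8, 0.8) = 0.8
(p1 → (p2 ∧ p2)): 0.6 ≤ 0.8, so result = 1
((p2 ∧ p1) → (p1 → (p2 ∧ p2))): 0.6 ≤ 1, so result = 1
not ((p2 ∧ p1) → (p1 → (p2 ∧ p2))): Gödel ¬ of 1 = 0 (operand ≠ 0)
(p2 ∧ p1) = min(0.8, 0.6) = 0.6
(not ((p2 ∧ p1) → (p1 → (p2 ∧ p2))) → (p2 ∧ p1)): 0 ≤ 0.6, so result = 1
not (not ((p2 ∧ p1) → (p1 → (p2 ∧ p2))) → (p2 ∧ p1)): Gödel ¬ of 1 = 0 (operand ≠ 0)
not not (not ((p2 ∧ p1) → (p1 → (p2 ∧ p2))) → (p2 ∧ p1)): Gödel ¬ of 0 = 1 (operand is 0)
(p1 ∨ p2) = max(0.6, 0.8) = 0.8
(p1 ∨ p1) = max(0.6, 0.6) = 0.6
((p1 ∨ p2) ∧ (p1 ∨ p1)) = min(0.8, 0.6) = 0.6
(not not (not ((p2 ∧ p1) → (p1 → (p2 ∧ p2))) → (p2 ∧ p1)) ∨ ((p1 ∨ p2) ∧ (p1 ∨ p1))) = max(1, 0.6) = 1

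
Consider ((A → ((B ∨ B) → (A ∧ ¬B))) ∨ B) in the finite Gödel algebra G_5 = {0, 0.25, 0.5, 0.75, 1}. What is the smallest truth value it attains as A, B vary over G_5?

0.25

The minimum is attained at A = 0.25, B = 0.25:
  (B ∨ B) = max(0.25, 0.25) = 0.25
  ¬B: Gödel ¬ of 0.25 = 0 (operand ≠ 0)
  (A ∧ ¬B) = min(0.25, 0) = 0
  ((B ∨ B) → (A ∧ ¬B)): 0.25 > 0, so result = 0
  (A → ((B ∨ B) → (A ∧ ¬B))): 0.25 > 0, so result = 0
  ((A → ((B ∨ B) → (A ∧ ¬B))) ∨ B) = max(0, 0.25) = 0.25
Checking all 25 assignments confirms none give a value below 0.25.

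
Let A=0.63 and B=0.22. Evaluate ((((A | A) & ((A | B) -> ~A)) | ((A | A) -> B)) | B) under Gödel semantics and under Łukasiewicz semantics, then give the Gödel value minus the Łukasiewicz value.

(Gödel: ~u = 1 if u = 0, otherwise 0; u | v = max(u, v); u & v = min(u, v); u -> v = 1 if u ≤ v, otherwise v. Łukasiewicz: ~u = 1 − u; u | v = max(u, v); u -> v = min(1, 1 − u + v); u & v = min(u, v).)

-0.41

Gödel evaluation:
  (A | A) = max(0.63, 0.63) = 0.63
  (A | B) = max(0.63, 0.22) = 0.63
  ~A: Gödel ¬ of 0.63 = 0 (operand ≠ 0)
  ((A | B) -> ~A): 0.63 > 0, so result = 0
  ((A | A) & ((A | B) -> ~A)) = min(0.63, 0) = 0
  (A | A) = max(0.63, 0.63) = 0.63
  ((A | A) -> B): 0.63 > 0.22, so result = 0.22
  (((A | A) & ((A | B) -> ~A)) | ((A | A) -> B)) = max(0, 0.22) = 0.22
  ((((A | A) & ((A | B) -> ~A)) | ((A | A) -> B)) | B) = max(0.22, 0.22) = 0.22
  Gödel value = 0.22
Łukasiewicz evaluation:
  (A | A) = max(0.63, 0.63) = 0.63
  (A | B) = max(0.63, 0.22) = 0.63
  ~A: Łukasiewicz ¬ gives 1 − 0.63 = 0.37
  ((A | B) -> ~A): min(1, 1 − 0.63 + 0.37) = 0.74
  ((A | A) & ((A | B) -> ~A)) = min(0.63, 0.74) = 0.63
  (A | A) = max(0.63, 0.63) = 0.63
  ((A | A) -> B): min(1, 1 − 0.63 + 0.22) = 0.59
  (((A | A) & ((A | B) -> ~A)) | ((A | A) -> B)) = max(0.63, 0.59) = 0.63
  ((((A | A) & ((A | B) -> ~A)) | ((A | A) -> B)) | B) = max(0.63, 0.22) = 0.63
  Łukasiewicz value = 0.63
Difference: 0.22 − 0.63 = -0.41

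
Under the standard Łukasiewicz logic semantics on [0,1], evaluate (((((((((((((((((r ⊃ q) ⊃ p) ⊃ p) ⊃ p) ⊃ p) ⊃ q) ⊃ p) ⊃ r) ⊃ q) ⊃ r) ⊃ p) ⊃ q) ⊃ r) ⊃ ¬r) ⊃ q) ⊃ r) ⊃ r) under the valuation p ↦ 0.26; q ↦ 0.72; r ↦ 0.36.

0.72

(r ⊃ q): min(1, 1 − 0.36 + 0.72) = 1
((r ⊃ q) ⊃ p): min(1, 1 − 1 + 0.26) = 0.26
(((r ⊃ q) ⊃ p) ⊃ p): min(1, 1 − 0.26 + 0.26) = 1
((((r ⊃ q) ⊃ p) ⊃ p) ⊃ p): min(1, 1 − 1 + 0.26) = 0.26
(((((r ⊃ q) ⊃ p) ⊃ p) ⊃ p) ⊃ p): min(1, 1 − 0.26 + 0.26) = 1
((((((r ⊃ q) ⊃ p) ⊃ p) ⊃ p) ⊃ p) ⊃ q): min(1, 1 − 1 + 0.72) = 0.72
(((((((r ⊃ q) ⊃ p) ⊃ p) ⊃ p) ⊃ p) ⊃ q) ⊃ p): min(1, 1 − 0.72 + 0.26) = 0.54
((((((((r ⊃ q) ⊃ p) ⊃ p) ⊃ p) ⊃ p) ⊃ q) ⊃ p) ⊃ r): min(1, 1 − 0.54 + 0.36) = 0.82
(((((((((r ⊃ q) ⊃ p) ⊃ p) ⊃ p) ⊃ p) ⊃ q) ⊃ p) ⊃ r) ⊃ q): min(1, 1 − 0.82 + 0.72) = 0.9
((((((((((r ⊃ q) ⊃ p) ⊃ p) ⊃ p) ⊃ p) ⊃ q) ⊃ p) ⊃ r) ⊃ q) ⊃ r): min(1, 1 − 0.9 + 0.36) = 0.46
(((((((((((r ⊃ q) ⊃ p) ⊃ p) ⊃ p) ⊃ p) ⊃ q) ⊃ p) ⊃ r) ⊃ q) ⊃ r) ⊃ p): min(1, 1 − 0.46 + 0.26) = 0.8
((((((((((((r ⊃ q) ⊃ p) ⊃ p) ⊃ p) ⊃ p) ⊃ q) ⊃ p) ⊃ r) ⊃ q) ⊃ r) ⊃ p) ⊃ q): min(1, 1 − 0.8 + 0.72) = 0.92
(((((((((((((r ⊃ q) ⊃ p) ⊃ p) ⊃ p) ⊃ p) ⊃ q) ⊃ p) ⊃ r) ⊃ q) ⊃ r) ⊃ p) ⊃ q) ⊃ r): min(1, 1 − 0.92 + 0.36) = 0.44
¬r: Łukasiewicz ¬ gives 1 − 0.36 = 0.64
((((((((((((((r ⊃ q) ⊃ p) ⊃ p) ⊃ p) ⊃ p) ⊃ q) ⊃ p) ⊃ r) ⊃ q) ⊃ r) ⊃ p) ⊃ q) ⊃ r) ⊃ ¬r): min(1, 1 − 0.44 + 0.64) = 1
(((((((((((((((r ⊃ q) ⊃ p) ⊃ p) ⊃ p) ⊃ p) ⊃ q) ⊃ p) ⊃ r) ⊃ q) ⊃ r) ⊃ p) ⊃ q) ⊃ r) ⊃ ¬r) ⊃ q): min(1, 1 − 1 + 0.72) = 0.72
((((((((((((((((r ⊃ q) ⊃ p) ⊃ p) ⊃ p) ⊃ p) ⊃ q) ⊃ p) ⊃ r) ⊃ q) ⊃ r) ⊃ p) ⊃ q) ⊃ r) ⊃ ¬r) ⊃ q) ⊃ r): min(1, 1 − 0.72 + 0.36) = 0.64
(((((((((((((((((r ⊃ q) ⊃ p) ⊃ p) ⊃ p) ⊃ p) ⊃ q) ⊃ p) ⊃ r) ⊃ q) ⊃ r) ⊃ p) ⊃ q) ⊃ r) ⊃ ¬r) ⊃ q) ⊃ r) ⊃ r): min(1, 1 − 0.64 + 0.36) = 0.72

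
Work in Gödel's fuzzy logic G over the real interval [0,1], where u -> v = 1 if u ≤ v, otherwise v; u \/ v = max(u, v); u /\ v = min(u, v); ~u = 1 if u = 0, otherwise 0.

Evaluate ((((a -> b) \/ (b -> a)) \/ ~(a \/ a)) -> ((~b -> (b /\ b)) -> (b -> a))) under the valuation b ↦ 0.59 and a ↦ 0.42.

0.42

(a -> b): 0.42 ≤ 0.59, so result = 1
(b -> a): 0.59 > 0.42, so result = 0.42
((a -> b) \/ (b -> a)) = max(1, 0.42) = 1
(a \/ a) = max(0.42, 0.42) = 0.42
~(a \/ a): Gödel ¬ of 0.42 = 0 (operand ≠ 0)
(((a -> b) \/ (b -> a)) \/ ~(a \/ a)) = max(1, 0) = 1
~b: Gödel ¬ of 0.59 = 0 (operand ≠ 0)
(b /\ b) = min(0.59, 0.59) = 0.59
(~b -> (b /\ b)): 0 ≤ 0.59, so result = 1
(b -> a): 0.59 > 0.42, so result = 0.42
((~b -> (b /\ b)) -> (b -> a)): 1 > 0.42, so result = 0.42
((((a -> b) \/ (b -> a)) \/ ~(a \/ a)) -> ((~b -> (b /\ b)) -> (b -> a))): 1 > 0.42, so result = 0.42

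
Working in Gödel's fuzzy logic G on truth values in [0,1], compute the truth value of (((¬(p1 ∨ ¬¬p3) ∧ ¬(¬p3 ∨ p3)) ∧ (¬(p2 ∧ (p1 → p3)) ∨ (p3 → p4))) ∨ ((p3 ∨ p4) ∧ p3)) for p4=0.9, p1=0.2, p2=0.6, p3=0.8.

0.80

¬p3: Gödel ¬ of 0.8 = 0 (operand ≠ 0)
¬¬p3: Gödel ¬ of 0 = 1 (operand is 0)
(p1 ∨ ¬¬p3) = max(0.2, 1) = 1
¬(p1 ∨ ¬¬p3): Gödel ¬ of 1 = 0 (operand ≠ 0)
¬p3: Gödel ¬ of 0.8 = 0 (operand ≠ 0)
(¬p3 ∨ p3) = max(0, 0.8) = 0.8
¬(¬p3 ∨ p3): Gödel ¬ of 0.8 = 0 (operand ≠ 0)
(¬(p1 ∨ ¬¬p3) ∧ ¬(¬p3 ∨ p3)) = min(0, 0) = 0
(p1 → p3): 0.2 ≤ 0.8, so result = 1
(p2 ∧ (p1 → p3)) = min(0.6, 1) = 0.6
¬(p2 ∧ (p1 → p3)): Gödel ¬ of 0.6 = 0 (operand ≠ 0)
(p3 → p4): 0.8 ≤ 0.9, so result = 1
(¬(p2 ∧ (p1 → p3)) ∨ (p3 → p4)) = max(0, 1) = 1
((¬(p1 ∨ ¬¬p3) ∧ ¬(¬p3 ∨ p3)) ∧ (¬(p2 ∧ (p1 → p3)) ∨ (p3 → p4))) = min(0, 1) = 0
(p3 ∨ p4) = max(0.8, 0.9) = 0.9
((p3 ∨ p4) ∧ p3) = min(0.9, 0.8) = 0.8
(((¬(p1 ∨ ¬¬p3) ∧ ¬(¬p3 ∨ p3)) ∧ (¬(p2 ∧ (p1 → p3)) ∨ (p3 → p4))) ∨ ((p3 ∨ p4) ∧ p3)) = max(0, 0.8) = 0.8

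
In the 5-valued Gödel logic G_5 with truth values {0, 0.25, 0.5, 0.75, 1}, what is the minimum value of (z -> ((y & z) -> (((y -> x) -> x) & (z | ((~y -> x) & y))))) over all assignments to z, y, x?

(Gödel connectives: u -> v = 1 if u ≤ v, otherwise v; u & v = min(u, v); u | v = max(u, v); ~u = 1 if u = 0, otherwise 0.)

Every assignment gives 1. For instance at z = 0, y = 0, x = 0:
  (y & z) = min(0, 0) = 0
  (y -> x): 0 ≤ 0, so result = 1
  ((y -> x) -> x): 1 > 0, so result = 0
  ~y: Gödel ¬ of 0 = 1 (operand is 0)
  (~y -> x): 1 > 0, so result = 0
  ((~y -> x) & y) = min(0, 0) = 0
  (z | ((~y -> x) & y)) = max(0, 0) = 0
  (((y -> x) -> x) & (z | ((~y -> x) & y))) = min(0, 0) = 0
  ((y & z) -> (((y -> x) -> x) & (z | ((~y -> x) & y)))): 0 ≤ 0, so result = 1
  (z -> ((y & z) -> (((y -> x) -> x) & (z | ((~y -> x) & y))))): 0 ≤ 1, so result = 1
All 125 assignments give value 1 — the formula is a G_5-tautology.

1.00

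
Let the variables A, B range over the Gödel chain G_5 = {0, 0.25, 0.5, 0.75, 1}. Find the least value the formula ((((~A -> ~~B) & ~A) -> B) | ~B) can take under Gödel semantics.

0.25

The minimum is attained at A = 0, B = 0.25:
  ~A: Gödel ¬ of 0 = 1 (operand is 0)
  ~B: Gödel ¬ of 0.25 = 0 (operand ≠ 0)
  ~~B: Gödel ¬ of 0 = 1 (operand is 0)
  (~A -> ~~B): 1 ≤ 1, so result = 1
  ~A: Gödel ¬ of 0 = 1 (operand is 0)
  ((~A -> ~~B) & ~A) = min(1, 1) = 1
  (((~A -> ~~B) & ~A) -> B): 1 > 0.25, so result = 0.25
  ~B: Gödel ¬ of 0.25 = 0 (operand ≠ 0)
  ((((~A -> ~~B) & ~A) -> B) | ~B) = max(0.25, 0) = 0.25
Checking all 25 assignments confirms none give a value below 0.25.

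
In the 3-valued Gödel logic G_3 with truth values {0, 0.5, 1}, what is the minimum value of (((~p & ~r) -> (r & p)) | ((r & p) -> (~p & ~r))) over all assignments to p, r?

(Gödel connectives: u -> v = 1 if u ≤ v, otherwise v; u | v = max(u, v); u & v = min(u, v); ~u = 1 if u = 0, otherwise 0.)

Every assignment gives 1. For instance at p = 0, r = 0:
  ~p: Gödel ¬ of 0 = 1 (operand is 0)
  ~r: Gödel ¬ of 0 = 1 (operand is 0)
  (~p & ~r) = min(1, 1) = 1
  (r & p) = min(0, 0) = 0
  ((~p & ~r) -> (r & p)): 1 > 0, so result = 0
  (r & p) = min(0, 0) = 0
  ~p: Gödel ¬ of 0 = 1 (operand is 0)
  ~r: Gödel ¬ of 0 = 1 (operand is 0)
  (~p & ~r) = min(1, 1) = 1
  ((r & p) -> (~p & ~r)): 0 ≤ 1, so result = 1
  (((~p & ~r) -> (r & p)) | ((r & p) -> (~p & ~r))) = max(0, 1) = 1
All 9 assignments give value 1 — the formula is a G_3-tautology.

1.00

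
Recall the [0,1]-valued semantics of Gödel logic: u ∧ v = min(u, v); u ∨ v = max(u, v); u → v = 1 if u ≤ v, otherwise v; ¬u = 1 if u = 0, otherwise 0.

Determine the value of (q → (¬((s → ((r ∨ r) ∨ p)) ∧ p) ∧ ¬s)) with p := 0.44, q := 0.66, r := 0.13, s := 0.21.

(r ∨ r) = max(0.13, 0.13) = 0.13
((r ∨ r) ∨ p) = max(0.13, 0.44) = 0.44
(s → ((r ∨ r) ∨ p)): 0.21 ≤ 0.44, so result = 1
((s → ((r ∨ r) ∨ p)) ∧ p) = min(1, 0.44) = 0.44
¬((s → ((r ∨ r) ∨ p)) ∧ p): Gödel ¬ of 0.44 = 0 (operand ≠ 0)
¬s: Gödel ¬ of 0.21 = 0 (operand ≠ 0)
(¬((s → ((r ∨ r) ∨ p)) ∧ p) ∧ ¬s) = min(0, 0) = 0
(q → (¬((s → ((r ∨ r) ∨ p)) ∧ p) ∧ ¬s)): 0.66 > 0, so result = 0

0.00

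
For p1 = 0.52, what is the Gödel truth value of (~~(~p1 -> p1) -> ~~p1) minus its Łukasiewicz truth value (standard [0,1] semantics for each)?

0.48

Gödel evaluation:
  ~p1: Gödel ¬ of 0.52 = 0 (operand ≠ 0)
  (~p1 -> p1): 0 ≤ 0.52, so result = 1
  ~(~p1 -> p1): Gödel ¬ of 1 = 0 (operand ≠ 0)
  ~~(~p1 -> p1): Gödel ¬ of 0 = 1 (operand is 0)
  ~p1: Gödel ¬ of 0.52 = 0 (operand ≠ 0)
  ~~p1: Gödel ¬ of 0 = 1 (operand is 0)
  (~~(~p1 -> p1) -> ~~p1): 1 ≤ 1, so result = 1
  Gödel value = 1
Łukasiewicz evaluation:
  ~p1: Łukasiewicz ¬ gives 1 − 0.52 = 0.48
  (~p1 -> p1): min(1, 1 − 0.48 + 0.52) = 1
  ~(~p1 -> p1): Łukasiewicz ¬ gives 1 − 1 = 0
  ~~(~p1 -> p1): Łukasiewicz ¬ gives 1 − 0 = 1
  ~p1: Łukasiewicz ¬ gives 1 − 0.52 = 0.48
  ~~p1: Łukasiewicz ¬ gives 1 − 0.48 = 0.52
  (~~(~p1 -> p1) -> ~~p1): min(1, 1 − 1 + 0.52) = 0.52
  Łukasiewicz value = 0.52
Difference: 1 − 0.52 = 0.48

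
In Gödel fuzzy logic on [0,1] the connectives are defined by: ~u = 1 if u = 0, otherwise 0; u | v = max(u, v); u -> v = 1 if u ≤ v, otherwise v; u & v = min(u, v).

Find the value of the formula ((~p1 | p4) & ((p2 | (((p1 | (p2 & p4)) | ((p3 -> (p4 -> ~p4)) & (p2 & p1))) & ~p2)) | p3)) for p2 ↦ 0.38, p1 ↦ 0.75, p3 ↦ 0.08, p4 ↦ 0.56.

~p1: Gödel ¬ of 0.75 = 0 (operand ≠ 0)
(~p1 | p4) = max(0, 0.56) = 0.56
(p2 & p4) = min(0.38, 0.56) = 0.38
(p1 | (p2 & p4)) = max(0.75, 0.38) = 0.75
~p4: Gödel ¬ of 0.56 = 0 (operand ≠ 0)
(p4 -> ~p4): 0.56 > 0, so result = 0
(p3 -> (p4 -> ~p4)): 0.08 > 0, so result = 0
(p2 & p1) = min(0.38, 0.75) = 0.38
((p3 -> (p4 -> ~p4)) & (p2 & p1)) = min(0, 0.38) = 0
((p1 | (p2 & p4)) | ((p3 -> (p4 -> ~p4)) & (p2 & p1))) = max(0.75, 0) = 0.75
~p2: Gödel ¬ of 0.38 = 0 (operand ≠ 0)
(((p1 | (p2 & p4)) | ((p3 -> (p4 -> ~p4)) & (p2 & p1))) & ~p2) = min(0.75, 0) = 0
(p2 | (((p1 | (p2 & p4)) | ((p3 -> (p4 -> ~p4)) & (p2 & p1))) & ~p2)) = max(0.38, 0) = 0.38
((p2 | (((p1 | (p2 & p4)) | ((p3 -> (p4 -> ~p4)) & (p2 & p1))) & ~p2)) | p3) = max(0.38, 0.08) = 0.38
((~p1 | p4) & ((p2 | (((p1 | (p2 & p4)) | ((p3 -> (p4 -> ~p4)) & (p2 & p1))) & ~p2)) | p3)) = min(0.56, 0.38) = 0.38

0.38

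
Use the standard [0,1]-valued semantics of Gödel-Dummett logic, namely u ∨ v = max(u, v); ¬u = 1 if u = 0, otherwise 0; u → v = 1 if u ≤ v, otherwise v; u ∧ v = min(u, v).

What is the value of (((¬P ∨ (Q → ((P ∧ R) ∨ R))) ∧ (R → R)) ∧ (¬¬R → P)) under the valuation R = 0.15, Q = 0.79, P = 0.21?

0.15

¬P: Gödel ¬ of 0.21 = 0 (operand ≠ 0)
(P ∧ R) = min(0.21, 0.15) = 0.15
((P ∧ R) ∨ R) = max(0.15, 0.15) = 0.15
(Q → ((P ∧ R) ∨ R)): 0.79 > 0.15, so result = 0.15
(¬P ∨ (Q → ((P ∧ R) ∨ R))) = max(0, 0.15) = 0.15
(R → R): 0.15 ≤ 0.15, so result = 1
((¬P ∨ (Q → ((P ∧ R) ∨ R))) ∧ (R → R)) = min(0.15, 1) = 0.15
¬R: Gödel ¬ of 0.15 = 0 (operand ≠ 0)
¬¬R: Gödel ¬ of 0 = 1 (operand is 0)
(¬¬R → P): 1 > 0.21, so result = 0.21
(((¬P ∨ (Q → ((P ∧ R) ∨ R))) ∧ (R → R)) ∧ (¬¬R → P)) = min(0.15, 0.21) = 0.15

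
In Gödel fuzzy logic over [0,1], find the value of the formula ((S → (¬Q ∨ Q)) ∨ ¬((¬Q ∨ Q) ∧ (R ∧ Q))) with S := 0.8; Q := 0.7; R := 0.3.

0.70

¬Q: Gödel ¬ of 0.7 = 0 (operand ≠ 0)
(¬Q ∨ Q) = max(0, 0.7) = 0.7
(S → (¬Q ∨ Q)): 0.8 > 0.7, so result = 0.7
¬Q: Gödel ¬ of 0.7 = 0 (operand ≠ 0)
(¬Q ∨ Q) = max(0, 0.7) = 0.7
(R ∧ Q) = min(0.3, 0.7) = 0.3
((¬Q ∨ Q) ∧ (R ∧ Q)) = min(0.7, 0.3) = 0.3
¬((¬Q ∨ Q) ∧ (R ∧ Q)): Gödel ¬ of 0.3 = 0 (operand ≠ 0)
((S → (¬Q ∨ Q)) ∨ ¬((¬Q ∨ Q) ∧ (R ∧ Q))) = max(0.7, 0) = 0.7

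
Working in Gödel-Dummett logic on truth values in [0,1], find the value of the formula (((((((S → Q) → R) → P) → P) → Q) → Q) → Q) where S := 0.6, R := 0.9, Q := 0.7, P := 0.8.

0.70

(S → Q): 0.6 ≤ 0.7, so result = 1
((S → Q) → R): 1 > 0.9, so result = 0.9
(((S → Q) → R) → P): 0.9 > 0.8, so result = 0.8
((((S → Q) → R) → P) → P): 0.8 ≤ 0.8, so result = 1
(((((S → Q) → R) → P) → P) → Q): 1 > 0.7, so result = 0.7
((((((S → Q) → R) → P) → P) → Q) → Q): 0.7 ≤ 0.7, so result = 1
(((((((S → Q) → R) → P) → P) → Q) → Q) → Q): 1 > 0.7, so result = 0.7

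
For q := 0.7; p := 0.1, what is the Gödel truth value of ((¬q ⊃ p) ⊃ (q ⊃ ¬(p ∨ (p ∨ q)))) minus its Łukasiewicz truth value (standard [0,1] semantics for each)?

Gödel evaluation:
  ¬q: Gödel ¬ of 0.7 = 0 (operand ≠ 0)
  (¬q ⊃ p): 0 ≤ 0.1, so result = 1
  (p ∨ q) = max(0.1, 0.7) = 0.7
  (p ∨ (p ∨ q)) = max(0.1, 0.7) = 0.7
  ¬(p ∨ (p ∨ q)): Gödel ¬ of 0.7 = 0 (operand ≠ 0)
  (q ⊃ ¬(p ∨ (p ∨ q))): 0.7 > 0, so result = 0
  ((¬q ⊃ p) ⊃ (q ⊃ ¬(p ∨ (p ∨ q)))): 1 > 0, so result = 0
  Gödel value = 0
Łukasiewicz evaluation:
  ¬q: Łukasiewicz ¬ gives 1 − 0.7 = 0.3
  (¬q ⊃ p): min(1, 1 − 0.3 + 0.1) = 0.8
  (p ∨ q) = max(0.1, 0.7) = 0.7
  (p ∨ (p ∨ q)) = max(0.1, 0.7) = 0.7
  ¬(p ∨ (p ∨ q)): Łukasiewicz ¬ gives 1 − 0.7 = 0.3
  (q ⊃ ¬(p ∨ (p ∨ q))): min(1, 1 − 0.7 + 0.3) = 0.6
  ((¬q ⊃ p) ⊃ (q ⊃ ¬(p ∨ (p ∨ q)))): min(1, 1 − 0.8 + 0.6) = 0.8
  Łukasiewicz value = 0.8
Difference: 0 − 0.8 = -0.80

-0.80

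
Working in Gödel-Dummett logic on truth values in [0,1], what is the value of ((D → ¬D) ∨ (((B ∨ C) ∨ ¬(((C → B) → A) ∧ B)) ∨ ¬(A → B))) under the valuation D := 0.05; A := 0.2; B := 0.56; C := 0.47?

¬D: Gödel ¬ of 0.05 = 0 (operand ≠ 0)
(D → ¬D): 0.05 > 0, so result = 0
(B ∨ C) = max(0.56, 0.47) = 0.56
(C → B): 0.47 ≤ 0.56, so result = 1
((C → B) → A): 1 > 0.2, so result = 0.2
(((C → B) → A) ∧ B) = min(0.2, 0.56) = 0.2
¬(((C → B) → A) ∧ B): Gödel ¬ of 0.2 = 0 (operand ≠ 0)
((B ∨ C) ∨ ¬(((C → B) → A) ∧ B)) = max(0.56, 0) = 0.56
(A → B): 0.2 ≤ 0.56, so result = 1
¬(A → B): Gödel ¬ of 1 = 0 (operand ≠ 0)
(((B ∨ C) ∨ ¬(((C → B) → A) ∧ B)) ∨ ¬(A → B)) = max(0.56, 0) = 0.56
((D → ¬D) ∨ (((B ∨ C) ∨ ¬(((C → B) → A) ∧ B)) ∨ ¬(A → B))) = max(0, 0.56) = 0.56

0.56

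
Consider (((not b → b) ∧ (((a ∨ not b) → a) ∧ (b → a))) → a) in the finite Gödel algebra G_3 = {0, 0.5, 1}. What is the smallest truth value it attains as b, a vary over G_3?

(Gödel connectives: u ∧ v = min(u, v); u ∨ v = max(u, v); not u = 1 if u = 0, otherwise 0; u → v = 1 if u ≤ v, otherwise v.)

The minimum is attained at b = 0.5, a = 0.5:
  not b: Gödel ¬ of 0.5 = 0 (operand ≠ 0)
  (not b → b): 0 ≤ 0.5, so result = 1
  not b: Gödel ¬ of 0.5 = 0 (operand ≠ 0)
  (a ∨ not b) = max(0.5, 0) = 0.5
  ((a ∨ not b) → a): 0.5 ≤ 0.5, so result = 1
  (b → a): 0.5 ≤ 0.5, so result = 1
  (((a ∨ not b) → a) ∧ (b → a)) = min(1, 1) = 1
  ((not b → b) ∧ (((a ∨ not b) → a) ∧ (b → a))) = min(1, 1) = 1
  (((not b → b) ∧ (((a ∨ not b) → a) ∧ (b → a))) → a): 1 > 0.5, so result = 0.5
Checking all 9 assignments confirms none give a value below 0.50.

0.50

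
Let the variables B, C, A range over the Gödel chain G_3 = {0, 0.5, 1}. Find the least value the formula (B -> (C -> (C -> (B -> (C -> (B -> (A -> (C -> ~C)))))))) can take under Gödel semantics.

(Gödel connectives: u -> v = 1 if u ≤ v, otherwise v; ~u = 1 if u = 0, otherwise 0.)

0.00

The minimum is attained at B = 0.5, C = 0.5, A = 0.5:
  ~C: Gödel ¬ of 0.5 = 0 (operand ≠ 0)
  (C -> ~C): 0.5 > 0, so result = 0
  (A -> (C -> ~C)): 0.5 > 0, so result = 0
  (B -> (A -> (C -> ~C))): 0.5 > 0, so result = 0
  (C -> (B -> (A -> (C -> ~C)))): 0.5 > 0, so result = 0
  (B -> (C -> (B -> (A -> (C -> ~C))))): 0.5 > 0, so result = 0
  (C -> (B -> (C -> (B -> (A -> (C -> ~C)))))): 0.5 > 0, so result = 0
  (C -> (C -> (B -> (C -> (B -> (A -> (C -> ~C))))))): 0.5 > 0, so result = 0
  (B -> (C -> (C -> (B -> (C -> (B -> (A -> (C -> ~C)))))))): 0.5 > 0, so result = 0
Checking all 27 assignments confirms none give a value below 0.00.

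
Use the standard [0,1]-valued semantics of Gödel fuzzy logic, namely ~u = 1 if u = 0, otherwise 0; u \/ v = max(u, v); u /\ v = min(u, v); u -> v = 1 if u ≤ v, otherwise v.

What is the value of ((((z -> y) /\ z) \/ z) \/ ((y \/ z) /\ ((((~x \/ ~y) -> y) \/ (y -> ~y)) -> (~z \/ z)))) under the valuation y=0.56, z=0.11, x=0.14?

(z -> y): 0.11 ≤ 0.56, so result = 1
((z -> y) /\ z) = min(1, 0.11) = 0.11
(((z -> y) /\ z) \/ z) = max(0.11, 0.11) = 0.11
(y \/ z) = max(0.56, 0.11) = 0.56
~x: Gödel ¬ of 0.14 = 0 (operand ≠ 0)
~y: Gödel ¬ of 0.56 = 0 (operand ≠ 0)
(~x \/ ~y) = max(0, 0) = 0
((~x \/ ~y) -> y): 0 ≤ 0.56, so result = 1
~y: Gödel ¬ of 0.56 = 0 (operand ≠ 0)
(y -> ~y): 0.56 > 0, so result = 0
(((~x \/ ~y) -> y) \/ (y -> ~y)) = max(1, 0) = 1
~z: Gödel ¬ of 0.11 = 0 (operand ≠ 0)
(~z \/ z) = max(0, 0.11) = 0.11
((((~x \/ ~y) -> y) \/ (y -> ~y)) -> (~z \/ z)): 1 > 0.11, so result = 0.11
((y \/ z) /\ ((((~x \/ ~y) -> y) \/ (y -> ~y)) -> (~z \/ z))) = min(0.56, 0.11) = 0.11
((((z -> y) /\ z) \/ z) \/ ((y \/ z) /\ ((((~x \/ ~y) -> y) \/ (y -> ~y)) -> (~z \/ z)))) = max(0.11, 0.11) = 0.11

0.11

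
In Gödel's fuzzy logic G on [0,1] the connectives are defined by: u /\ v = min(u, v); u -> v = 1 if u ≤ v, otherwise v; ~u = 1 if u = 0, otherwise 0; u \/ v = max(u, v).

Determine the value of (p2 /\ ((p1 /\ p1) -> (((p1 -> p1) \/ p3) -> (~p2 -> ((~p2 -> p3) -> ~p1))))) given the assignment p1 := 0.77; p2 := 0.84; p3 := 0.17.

0.84

(p1 /\ p1) = min(0.77, 0.77) = 0.77
(p1 -> p1): 0.77 ≤ 0.77, so result = 1
((p1 -> p1) \/ p3) = max(1, 0.17) = 1
~p2: Gödel ¬ of 0.84 = 0 (operand ≠ 0)
~p2: Gödel ¬ of 0.84 = 0 (operand ≠ 0)
(~p2 -> p3): 0 ≤ 0.17, so result = 1
~p1: Gödel ¬ of 0.77 = 0 (operand ≠ 0)
((~p2 -> p3) -> ~p1): 1 > 0, so result = 0
(~p2 -> ((~p2 -> p3) -> ~p1)): 0 ≤ 0, so result = 1
(((p1 -> p1) \/ p3) -> (~p2 -> ((~p2 -> p3) -> ~p1))): 1 ≤ 1, so result = 1
((p1 /\ p1) -> (((p1 -> p1) \/ p3) -> (~p2 -> ((~p2 -> p3) -> ~p1)))): 0.77 ≤ 1, so result = 1
(p2 /\ ((p1 /\ p1) -> (((p1 -> p1) \/ p3) -> (~p2 -> ((~p2 -> p3) -> ~p1))))) = min(0.84, 1) = 0.84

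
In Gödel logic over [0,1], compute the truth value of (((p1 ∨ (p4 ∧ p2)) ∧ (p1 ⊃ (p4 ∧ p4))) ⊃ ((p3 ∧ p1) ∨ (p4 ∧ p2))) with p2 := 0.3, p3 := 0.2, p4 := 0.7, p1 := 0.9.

(p4 ∧ p2) = min(0.7, 0.3) = 0.3
(p1 ∨ (p4 ∧ p2)) = max(0.9, 0.3) = 0.9
(p4 ∧ p4) = min(0.7, 0.7) = 0.7
(p1 ⊃ (p4 ∧ p4)): 0.9 > 0.7, so result = 0.7
((p1 ∨ (p4 ∧ p2)) ∧ (p1 ⊃ (p4 ∧ p4))) = min(0.9, 0.7) = 0.7
(p3 ∧ p1) = min(0.2, 0.9) = 0.2
(p4 ∧ p2) = min(0.7, 0.3) = 0.3
((p3 ∧ p1) ∨ (p4 ∧ p2)) = max(0.2, 0.3) = 0.3
(((p1 ∨ (p4 ∧ p2)) ∧ (p1 ⊃ (p4 ∧ p4))) ⊃ ((p3 ∧ p1) ∨ (p4 ∧ p2))): 0.7 > 0.3, so result = 0.3

0.30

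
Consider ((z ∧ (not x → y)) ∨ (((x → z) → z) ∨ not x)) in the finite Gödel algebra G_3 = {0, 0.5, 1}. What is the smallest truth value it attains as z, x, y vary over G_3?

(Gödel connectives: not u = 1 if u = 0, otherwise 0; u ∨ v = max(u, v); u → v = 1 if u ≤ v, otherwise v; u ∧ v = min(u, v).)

The minimum is attained at z = 0.5, x = 0.5, y = 0:
  not x: Gödel ¬ of 0.5 = 0 (operand ≠ 0)
  (not x → y): 0 ≤ 0, so result = 1
  (z ∧ (not x → y)) = min(0.5, 1) = 0.5
  (x → z): 0.5 ≤ 0.5, so result = 1
  ((x → z) → z): 1 > 0.5, so result = 0.5
  not x: Gödel ¬ of 0.5 = 0 (operand ≠ 0)
  (((x → z) → z) ∨ not x) = max(0.5, 0) = 0.5
  ((z ∧ (not x → y)) ∨ (((x → z) → z) ∨ not x)) = max(0.5, 0.5) = 0.5
Checking all 27 assignments confirms none give a value below 0.50.

0.50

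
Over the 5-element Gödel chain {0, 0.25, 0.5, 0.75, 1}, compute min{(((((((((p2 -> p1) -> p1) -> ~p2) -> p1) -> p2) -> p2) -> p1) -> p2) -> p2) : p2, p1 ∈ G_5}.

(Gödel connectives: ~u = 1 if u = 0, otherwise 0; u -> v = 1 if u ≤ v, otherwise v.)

The minimum is attained at p2 = 0.25, p1 = 0:
  (p2 -> p1): 0.25 > 0, so result = 0
  ((p2 -> p1) -> p1): 0 ≤ 0, so result = 1
  ~p2: Gödel ¬ of 0.25 = 0 (operand ≠ 0)
  (((p2 -> p1) -> p1) -> ~p2): 1 > 0, so result = 0
  ((((p2 -> p1) -> p1) -> ~p2) -> p1): 0 ≤ 0, so result = 1
  (((((p2 -> p1) -> p1) -> ~p2) -> p1) -> p2): 1 > 0.25, so result = 0.25
  ((((((p2 -> p1) -> p1) -> ~p2) -> p1) -> p2) -> p2): 0.25 ≤ 0.25, so result = 1
  (((((((p2 -> p1) -> p1) -> ~p2) -> p1) -> p2) -> p2) -> p1): 1 > 0, so result = 0
  ((((((((p2 -> p1) -> p1) -> ~p2) -> p1) -> p2) -> p2) -> p1) -> p2): 0 ≤ 0.25, so result = 1
  (((((((((p2 -> p1) -> p1) -> ~p2) -> p1) -> p2) -> p2) -> p1) -> p2) -> p2): 1 > 0.25, so result = 0.25
Checking all 25 assignments confirms none give a value below 0.25.

0.25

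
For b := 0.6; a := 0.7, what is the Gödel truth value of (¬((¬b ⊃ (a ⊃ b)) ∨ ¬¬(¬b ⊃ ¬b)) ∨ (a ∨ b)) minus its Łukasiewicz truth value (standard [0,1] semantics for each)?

0.00

Gödel evaluation:
  ¬b: Gödel ¬ of 0.6 = 0 (operand ≠ 0)
  (a ⊃ b): 0.7 > 0.6, so result = 0.6
  (¬b ⊃ (a ⊃ b)): 0 ≤ 0.6, so result = 1
  ¬b: Gödel ¬ of 0.6 = 0 (operand ≠ 0)
  ¬b: Gödel ¬ of 0.6 = 0 (operand ≠ 0)
  (¬b ⊃ ¬b): 0 ≤ 0, so result = 1
  ¬(¬b ⊃ ¬b): Gödel ¬ of 1 = 0 (operand ≠ 0)
  ¬¬(¬b ⊃ ¬b): Gödel ¬ of 0 = 1 (operand is 0)
  ((¬b ⊃ (a ⊃ b)) ∨ ¬¬(¬b ⊃ ¬b)) = max(1, 1) = 1
  ¬((¬b ⊃ (a ⊃ b)) ∨ ¬¬(¬b ⊃ ¬b)): Gödel ¬ of 1 = 0 (operand ≠ 0)
  (a ∨ b) = max(0.7, 0.6) = 0.7
  (¬((¬b ⊃ (a ⊃ b)) ∨ ¬¬(¬b ⊃ ¬b)) ∨ (a ∨ b)) = max(0, 0.7) = 0.7
  Gödel value = 0.7
Łukasiewicz evaluation:
  ¬b: Łukasiewicz ¬ gives 1 − 0.6 = 0.4
  (a ⊃ b): min(1, 1 − 0.7 + 0.6) = 0.9
  (¬b ⊃ (a ⊃ b)): min(1, 1 − 0.4 + 0.9) = 1
  ¬b: Łukasiewicz ¬ gives 1 − 0.6 = 0.4
  ¬b: Łukasiewicz ¬ gives 1 − 0.6 = 0.4
  (¬b ⊃ ¬b): min(1, 1 − 0.4 + 0.4) = 1
  ¬(¬b ⊃ ¬b): Łukasiewicz ¬ gives 1 − 1 = 0
  ¬¬(¬b ⊃ ¬b): Łukasiewicz ¬ gives 1 − 0 = 1
  ((¬b ⊃ (a ⊃ b)) ∨ ¬¬(¬b ⊃ ¬b)) = max(1, 1) = 1
  ¬((¬b ⊃ (a ⊃ b)) ∨ ¬¬(¬b ⊃ ¬b)): Łukasiewicz ¬ gives 1 − 1 = 0
  (a ∨ b) = max(0.7, 0.6) = 0.7
  (¬((¬b ⊃ (a ⊃ b)) ∨ ¬¬(¬b ⊃ ¬b)) ∨ (a ∨ b)) = max(0, 0.7) = 0.7
  Łukasiewicz value = 0.7
Difference: 0.7 − 0.7 = 0.00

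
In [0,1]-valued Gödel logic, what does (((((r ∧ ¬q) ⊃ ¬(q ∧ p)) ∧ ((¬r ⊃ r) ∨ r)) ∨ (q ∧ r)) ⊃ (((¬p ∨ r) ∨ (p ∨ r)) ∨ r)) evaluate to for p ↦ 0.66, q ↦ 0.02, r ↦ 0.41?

¬q: Gödel ¬ of 0.02 = 0 (operand ≠ 0)
(r ∧ ¬q) = min(0.41, 0) = 0
(q ∧ p) = min(0.02, 0.66) = 0.02
¬(q ∧ p): Gödel ¬ of 0.02 = 0 (operand ≠ 0)
((r ∧ ¬q) ⊃ ¬(q ∧ p)): 0 ≤ 0, so result = 1
¬r: Gödel ¬ of 0.41 = 0 (operand ≠ 0)
(¬r ⊃ r): 0 ≤ 0.41, so result = 1
((¬r ⊃ r) ∨ r) = max(1, 0.41) = 1
(((r ∧ ¬q) ⊃ ¬(q ∧ p)) ∧ ((¬r ⊃ r) ∨ r)) = min(1, 1) = 1
(q ∧ r) = min(0.02, 0.41) = 0.02
((((r ∧ ¬q) ⊃ ¬(q ∧ p)) ∧ ((¬r ⊃ r) ∨ r)) ∨ (q ∧ r)) = max(1, 0.02) = 1
¬p: Gödel ¬ of 0.66 = 0 (operand ≠ 0)
(¬p ∨ r) = max(0, 0.41) = 0.41
(p ∨ r) = max(0.66, 0.41) = 0.66
((¬p ∨ r) ∨ (p ∨ r)) = max(0.41, 0.66) = 0.66
(((¬p ∨ r) ∨ (p ∨ r)) ∨ r) = max(0.66, 0.41) = 0.66
(((((r ∧ ¬q) ⊃ ¬(q ∧ p)) ∧ ((¬r ⊃ r) ∨ r)) ∨ (q ∧ r)) ⊃ (((¬p ∨ r) ∨ (p ∨ r)) ∨ r)): 1 > 0.66, so result = 0.66

0.66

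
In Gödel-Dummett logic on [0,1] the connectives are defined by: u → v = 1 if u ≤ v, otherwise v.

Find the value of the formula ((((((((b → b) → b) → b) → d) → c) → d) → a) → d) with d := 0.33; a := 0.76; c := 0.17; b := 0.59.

0.33

(b → b): 0.59 ≤ 0.59, so result = 1
((b → b) → b): 1 > 0.59, so result = 0.59
(((b → b) → b) → b): 0.59 ≤ 0.59, so result = 1
((((b → b) → b) → b) → d): 1 > 0.33, so result = 0.33
(((((b → b) → b) → b) → d) → c): 0.33 > 0.17, so result = 0.17
((((((b → b) → b) → b) → d) → c) → d): 0.17 ≤ 0.33, so result = 1
(((((((b → b) → b) → b) → d) → c) → d) → a): 1 > 0.76, so result = 0.76
((((((((b → b) → b) → b) → d) → c) → d) → a) → d): 0.76 > 0.33, so result = 0.33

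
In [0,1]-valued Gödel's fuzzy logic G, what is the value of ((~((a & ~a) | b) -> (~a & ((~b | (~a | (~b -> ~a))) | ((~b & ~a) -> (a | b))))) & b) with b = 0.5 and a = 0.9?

0.50

~a: Gödel ¬ of 0.9 = 0 (operand ≠ 0)
(a & ~a) = min(0.9, 0) = 0
((a & ~a) | b) = max(0, 0.5) = 0.5
~((a & ~a) | b): Gödel ¬ of 0.5 = 0 (operand ≠ 0)
~a: Gödel ¬ of 0.9 = 0 (operand ≠ 0)
~b: Gödel ¬ of 0.5 = 0 (operand ≠ 0)
~a: Gödel ¬ of 0.9 = 0 (operand ≠ 0)
~b: Gödel ¬ of 0.5 = 0 (operand ≠ 0)
~a: Gödel ¬ of 0.9 = 0 (operand ≠ 0)
(~b -> ~a): 0 ≤ 0, so result = 1
(~a | (~b -> ~a)) = max(0, 1) = 1
(~b | (~a | (~b -> ~a))) = max(0, 1) = 1
~b: Gödel ¬ of 0.5 = 0 (operand ≠ 0)
~a: Gödel ¬ of 0.9 = 0 (operand ≠ 0)
(~b & ~a) = min(0, 0) = 0
(a | b) = max(0.9, 0.5) = 0.9
((~b & ~a) -> (a | b)): 0 ≤ 0.9, so result = 1
((~b | (~a | (~b -> ~a))) | ((~b & ~a) -> (a | b))) = max(1, 1) = 1
(~a & ((~b | (~a | (~b -> ~a))) | ((~b & ~a) -> (a | b)))) = min(0, 1) = 0
(~((a & ~a) | b) -> (~a & ((~b | (~a | (~b -> ~a))) | ((~b & ~a) -> (a | b))))): 0 ≤ 0, so result = 1
((~((a & ~a) | b) -> (~a & ((~b | (~a | (~b -> ~a))) | ((~b & ~a) -> (a | b))))) & b) = min(1, 0.5) = 0.5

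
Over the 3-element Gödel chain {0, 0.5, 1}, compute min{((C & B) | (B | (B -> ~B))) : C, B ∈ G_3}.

0.50

The minimum is attained at C = 0, B = 0.5:
  (C & B) = min(0, 0.5) = 0
  ~B: Gödel ¬ of 0.5 = 0 (operand ≠ 0)
  (B -> ~B): 0.5 > 0, so result = 0
  (B | (B -> ~B)) = max(0.5, 0) = 0.5
  ((C & B) | (B | (B -> ~B))) = max(0, 0.5) = 0.5
Checking all 9 assignments confirms none give a value below 0.50.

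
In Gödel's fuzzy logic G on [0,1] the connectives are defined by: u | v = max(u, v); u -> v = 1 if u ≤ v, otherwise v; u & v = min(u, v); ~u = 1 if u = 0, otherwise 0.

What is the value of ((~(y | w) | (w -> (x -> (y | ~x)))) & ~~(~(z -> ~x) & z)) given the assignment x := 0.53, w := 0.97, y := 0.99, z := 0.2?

1.00

(y | w) = max(0.99, 0.97) = 0.99
~(y | w): Gödel ¬ of 0.99 = 0 (operand ≠ 0)
~x: Gödel ¬ of 0.53 = 0 (operand ≠ 0)
(y | ~x) = max(0.99, 0) = 0.99
(x -> (y | ~x)): 0.53 ≤ 0.99, so result = 1
(w -> (x -> (y | ~x))): 0.97 ≤ 1, so result = 1
(~(y | w) | (w -> (x -> (y | ~x)))) = max(0, 1) = 1
~x: Gödel ¬ of 0.53 = 0 (operand ≠ 0)
(z -> ~x): 0.2 > 0, so result = 0
~(z -> ~x): Gödel ¬ of 0 = 1 (operand is 0)
(~(z -> ~x) & z) = min(1, 0.2) = 0.2
~(~(z -> ~x) & z): Gödel ¬ of 0.2 = 0 (operand ≠ 0)
~~(~(z -> ~x) & z): Gödel ¬ of 0 = 1 (operand is 0)
((~(y | w) | (w -> (x -> (y | ~x)))) & ~~(~(z -> ~x) & z)) = min(1, 1) = 1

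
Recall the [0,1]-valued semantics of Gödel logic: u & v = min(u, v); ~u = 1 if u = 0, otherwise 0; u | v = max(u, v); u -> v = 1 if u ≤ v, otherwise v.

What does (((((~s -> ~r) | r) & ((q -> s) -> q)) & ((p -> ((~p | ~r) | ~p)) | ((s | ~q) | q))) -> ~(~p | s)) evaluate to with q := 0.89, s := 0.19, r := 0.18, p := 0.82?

0.00

~s: Gödel ¬ of 0.19 = 0 (operand ≠ 0)
~r: Gödel ¬ of 0.18 = 0 (operand ≠ 0)
(~s -> ~r): 0 ≤ 0, so result = 1
((~s -> ~r) | r) = max(1, 0.18) = 1
(q -> s): 0.89 > 0.19, so result = 0.19
((q -> s) -> q): 0.19 ≤ 0.89, so result = 1
(((~s -> ~r) | r) & ((q -> s) -> q)) = min(1, 1) = 1
~p: Gödel ¬ of 0.82 = 0 (operand ≠ 0)
~r: Gödel ¬ of 0.18 = 0 (operand ≠ 0)
(~p | ~r) = max(0, 0) = 0
~p: Gödel ¬ of 0.82 = 0 (operand ≠ 0)
((~p | ~r) | ~p) = max(0, 0) = 0
(p -> ((~p | ~r) | ~p)): 0.82 > 0, so result = 0
~q: Gödel ¬ of 0.89 = 0 (operand ≠ 0)
(s | ~q) = max(0.19, 0) = 0.19
((s | ~q) | q) = max(0.19, 0.89) = 0.89
((p -> ((~p | ~r) | ~p)) | ((s | ~q) | q)) = max(0, 0.89) = 0.89
((((~s -> ~r) | r) & ((q -> s) -> q)) & ((p -> ((~p | ~r) | ~p)) | ((s | ~q) | q))) = min(1, 0.89) = 0.89
~p: Gödel ¬ of 0.82 = 0 (operand ≠ 0)
(~p | s) = max(0, 0.19) = 0.19
~(~p | s): Gödel ¬ of 0.19 = 0 (operand ≠ 0)
(((((~s -> ~r) | r) & ((q -> s) -> q)) & ((p -> ((~p | ~r) | ~p)) | ((s | ~q) | q))) -> ~(~p | s)): 0.89 > 0, so result = 0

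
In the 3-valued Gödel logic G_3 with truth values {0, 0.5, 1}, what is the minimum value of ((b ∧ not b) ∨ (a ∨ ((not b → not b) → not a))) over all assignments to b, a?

0.50

The minimum is attained at b = 0, a = 0.5:
  not b: Gödel ¬ of 0 = 1 (operand is 0)
  (b ∧ not b) = min(0, 1) = 0
  not b: Gödel ¬ of 0 = 1 (operand is 0)
  not b: Gödel ¬ of 0 = 1 (operand is 0)
  (not b → not b): 1 ≤ 1, so result = 1
  not a: Gödel ¬ of 0.5 = 0 (operand ≠ 0)
  ((not b → not b) → not a): 1 > 0, so result = 0
  (a ∨ ((not b → not b) → not a)) = max(0.5, 0) = 0.5
  ((b ∧ not b) ∨ (a ∨ ((not b → not b) → not a))) = max(0, 0.5) = 0.5
Checking all 9 assignments confirms none give a value below 0.50.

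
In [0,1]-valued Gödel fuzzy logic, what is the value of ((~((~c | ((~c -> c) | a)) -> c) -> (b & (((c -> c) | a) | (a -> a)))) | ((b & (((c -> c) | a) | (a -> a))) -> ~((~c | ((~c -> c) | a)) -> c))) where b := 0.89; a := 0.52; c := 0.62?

1.00

~c: Gödel ¬ of 0.62 = 0 (operand ≠ 0)
~c: Gödel ¬ of 0.62 = 0 (operand ≠ 0)
(~c -> c): 0 ≤ 0.62, so result = 1
((~c -> c) | a) = max(1, 0.52) = 1
(~c | ((~c -> c) | a)) = max(0, 1) = 1
((~c | ((~c -> c) | a)) -> c): 1 > 0.62, so result = 0.62
~((~c | ((~c -> c) | a)) -> c): Gödel ¬ of 0.62 = 0 (operand ≠ 0)
(c -> c): 0.62 ≤ 0.62, so result = 1
((c -> c) | a) = max(1, 0.52) = 1
(a -> a): 0.52 ≤ 0.52, so result = 1
(((c -> c) | a) | (a -> a)) = max(1, 1) = 1
(b & (((c -> c) | a) | (a -> a))) = min(0.89, 1) = 0.89
(~((~c | ((~c -> c) | a)) -> c) -> (b & (((c -> c) | a) | (a -> a)))): 0 ≤ 0.89, so result = 1
(c -> c): 0.62 ≤ 0.62, so result = 1
((c -> c) | a) = max(1, 0.52) = 1
(a -> a): 0.52 ≤ 0.52, so result = 1
(((c -> c) | a) | (a -> a)) = max(1, 1) = 1
(b & (((c -> c) | a) | (a -> a))) = min(0.89, 1) = 0.89
~c: Gödel ¬ of 0.62 = 0 (operand ≠ 0)
~c: Gödel ¬ of 0.62 = 0 (operand ≠ 0)
(~c -> c): 0 ≤ 0.62, so result = 1
((~c -> c) | a) = max(1, 0.52) = 1
(~c | ((~c -> c) | a)) = max(0, 1) = 1
((~c | ((~c -> c) | a)) -> c): 1 > 0.62, so result = 0.62
~((~c | ((~c -> c) | a)) -> c): Gödel ¬ of 0.62 = 0 (operand ≠ 0)
((b & (((c -> c) | a) | (a -> a))) -> ~((~c | ((~c -> c) | a)) -> c)): 0.89 > 0, so result = 0
((~((~c | ((~c -> c) | a)) -> c) -> (b & (((c -> c) | a) | (a -> a)))) | ((b & (((c -> c) | a) | (a -> a))) -> ~((~c | ((~c -> c) | a)) -> c))) = max(1, 0) = 1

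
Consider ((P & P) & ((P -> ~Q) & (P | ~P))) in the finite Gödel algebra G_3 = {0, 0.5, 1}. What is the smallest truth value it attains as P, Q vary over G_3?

The minimum is attained at P = 0, Q = 0:
  (P & P) = min(0, 0) = 0
  ~Q: Gödel ¬ of 0 = 1 (operand is 0)
  (P -> ~Q): 0 ≤ 1, so result = 1
  ~P: Gödel ¬ of 0 = 1 (operand is 0)
  (P | ~P) = max(0, 1) = 1
  ((P -> ~Q) & (P | ~P)) = min(1, 1) = 1
  ((P & P) & ((P -> ~Q) & (P | ~P))) = min(0, 1) = 0
Checking all 9 assignments confirms none give a value below 0.00.

0.00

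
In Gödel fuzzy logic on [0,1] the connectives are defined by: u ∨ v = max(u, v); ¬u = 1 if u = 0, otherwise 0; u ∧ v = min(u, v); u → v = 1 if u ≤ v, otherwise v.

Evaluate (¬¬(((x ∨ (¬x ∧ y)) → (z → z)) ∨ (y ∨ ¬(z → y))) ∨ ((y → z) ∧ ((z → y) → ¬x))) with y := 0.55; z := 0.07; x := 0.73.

1.00

¬x: Gödel ¬ of 0.73 = 0 (operand ≠ 0)
(¬x ∧ y) = min(0, 0.55) = 0
(x ∨ (¬x ∧ y)) = max(0.73, 0) = 0.73
(z → z): 0.07 ≤ 0.07, so result = 1
((x ∨ (¬x ∧ y)) → (z → z)): 0.73 ≤ 1, so result = 1
(z → y): 0.07 ≤ 0.55, so result = 1
¬(z → y): Gödel ¬ of 1 = 0 (operand ≠ 0)
(y ∨ ¬(z → y)) = max(0.55, 0) = 0.55
(((x ∨ (¬x ∧ y)) → (z → z)) ∨ (y ∨ ¬(z → y))) = max(1, 0.55) = 1
¬(((x ∨ (¬x ∧ y)) → (z → z)) ∨ (y ∨ ¬(z → y))): Gödel ¬ of 1 = 0 (operand ≠ 0)
¬¬(((x ∨ (¬x ∧ y)) → (z → z)) ∨ (y ∨ ¬(z → y))): Gödel ¬ of 0 = 1 (operand is 0)
(y → z): 0.55 > 0.07, so result = 0.07
(z → y): 0.07 ≤ 0.55, so result = 1
¬x: Gödel ¬ of 0.73 = 0 (operand ≠ 0)
((z → y) → ¬x): 1 > 0, so result = 0
((y → z) ∧ ((z → y) → ¬x)) = min(0.07, 0) = 0
(¬¬(((x ∨ (¬x ∧ y)) → (z → z)) ∨ (y ∨ ¬(z → y))) ∨ ((y → z) ∧ ((z → y) → ¬x))) = max(1, 0) = 1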